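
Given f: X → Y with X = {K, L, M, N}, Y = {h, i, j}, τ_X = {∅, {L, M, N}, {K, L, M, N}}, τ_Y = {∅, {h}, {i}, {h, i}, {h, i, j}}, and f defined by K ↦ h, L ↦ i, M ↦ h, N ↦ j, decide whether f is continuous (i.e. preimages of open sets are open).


f is NOT continuous.

Compute f^{-1}(U) for each U ∈ τ_Y:
  U = ∅: f^{-1}(U) = ∅ ∈ τ_X ✓.
  U = {h}: f^{-1}(U) = {K, M} ∉ τ_X ✗.
  U = {i}: f^{-1}(U) = {L} ∉ τ_X ✗.
  U = {h, i}: f^{-1}(U) = {K, L, M} ∉ τ_X ✗.
  U = {h, i, j}: f^{-1}(U) = {K, L, M, N} ∈ τ_X ✓.
Found U = {h} with f^{-1}(U) = {K, M} not in τ_X. Therefore f is NOT continuous.


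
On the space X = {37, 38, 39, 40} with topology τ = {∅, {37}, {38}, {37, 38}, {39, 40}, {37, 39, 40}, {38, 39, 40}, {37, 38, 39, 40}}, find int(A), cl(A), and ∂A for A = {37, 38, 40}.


int(A) = {37, 38}, cl(A) = {37, 38, 39, 40}, ∂A = {39, 40}.

Closed sets in (X, τ) are complements of opens:
  closed(X, τ) = {∅, {37}, {38}, {37, 38}, {39, 40}, {37, 39, 40}, {38, 39, 40}, {37, 38, 39, 40}}.
int(A) = ⋃ {U ∈ τ : U ⊆ A}. Opens contained in A: ∅, {37}, {38}, {37, 38}.
Taking the union of these: int(A) = {37, 38}.
cl(A) = ⋂ {C closed : A ⊆ C}. Closed sets containing A: {37, 38, 39, 40}.
Intersecting these: cl(A) = {37, 38, 39, 40}.
∂A = cl(A) ∖ int(A) = {37, 38, 39, 40} ∖ {37, 38} = {39, 40}.


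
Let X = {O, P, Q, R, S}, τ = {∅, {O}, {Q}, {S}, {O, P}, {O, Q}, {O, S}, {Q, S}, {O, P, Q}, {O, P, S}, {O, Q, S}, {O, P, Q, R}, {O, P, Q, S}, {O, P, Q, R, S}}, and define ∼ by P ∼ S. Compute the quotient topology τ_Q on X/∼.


X/∼ = {[O], [P=S], [Q], [R]}; |τ_Q| = 7.

Equivalence classes: [O], [P=S], [Q], [R].
Quotient map π: X → X/∼ sends O ↦ [O], P ↦ [P=S], Q ↦ [Q], R ↦ [R], S ↦ [P=S].
For each subset V ⊆ X/∼, compute π^{-1}(V) ⊆ X and check whether π^{-1}(V) ∈ τ. V is open in τ_Q iff π^{-1}(V) ∈ τ.
  V = {}: π^{-1}(V) = ∅ ∈ τ ✓.
  V = {[O]}: π^{-1}(V) = {O} ∈ τ ✓.
  V = {[P=S]}: π^{-1}(V) = {P, S} ∉ τ ✗.
  V = {[O], [P=S]}: π^{-1}(V) = {O, P, S} ∈ τ ✓.
  V = {[Q]}: π^{-1}(V) = {Q} ∈ τ ✓.
  V = {[O], [Q]}: π^{-1}(V) = {O, Q} ∈ τ ✓.
  V = {[P=S], [Q]}: π^{-1}(V) = {P, Q, S} ∉ τ ✗.
  V = {[O], [P=S], [Q]}: π^{-1}(V) = {O, P, Q, S} ∈ τ ✓.
  V = {[R]}: π^{-1}(V) = {R} ∉ τ ✗.
  V = {[O], [R]}: π^{-1}(V) = {O, R} ∉ τ ✗.
  V = {[P=S], [R]}: π^{-1}(V) = {P, R, S} ∉ τ ✗.
  V = {[O], [P=S], [R]}: π^{-1}(V) = {O, P, R, S} ∉ τ ✗.
  V = {[Q], [R]}: π^{-1}(V) = {Q, R} ∉ τ ✗.
  V = {[O], [Q], [R]}: π^{-1}(V) = {O, Q, R} ∉ τ ✗.
  V = {[P=S], [Q], [R]}: π^{-1}(V) = {P, Q, R, S} ∉ τ ✗.
  V = {[O], [P=S], [Q], [R]}: π^{-1}(V) = {O, P, Q, R, S} ∈ τ ✓.
Open sets in the quotient: τ_Q = {{}, {[O]}, {[O], [P=S]}, {[Q]}, {[O], [Q]}, {[O], [P=S], [Q]}, {[O], [P=S], [Q], [R]}} (7 elements).


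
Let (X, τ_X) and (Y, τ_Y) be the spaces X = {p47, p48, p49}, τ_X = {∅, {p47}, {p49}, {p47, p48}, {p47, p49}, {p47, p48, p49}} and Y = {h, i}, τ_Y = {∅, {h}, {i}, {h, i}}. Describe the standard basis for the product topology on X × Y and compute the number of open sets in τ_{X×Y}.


Basis B = {∅ × ∅, {p47} × {h}, {p47} × {i}, {p49} × {h}, {p49} × {i}, {p47} × {h, i}, {p47, p48} × {h}, {p47, p49} × {h}, {p47, p48} × {i}, {p47, p49} × {i}, {p49} × {h, i}, {p47, p48, p49} × {h}, {p47, p48, p49} × {i}, {p47, p48} × {h, i}, {p47, p49} × {h, i}, {p47, p48, p49} × {h, i}}; |τ_{X×Y}| = 36.

Enumerate products U × V with U ∈ τ_X, V ∈ τ_Y (deduplicated):
  ∅ × ∅ = {} (∅)
  {p47} × {h} = {(p47,h)}
  {p47} × {i} = {(p47,i)}
  {p49} × {h} = {(p49,h)}
  {p49} × {i} = {(p49,i)}
  {p47} × {h, i} = {(p47,h), (p47,i)}
  {p47, p48} × {h} = {(p47,h), (p48,h)}
  {p47, p49} × {h} = {(p47,h), (p49,h)}
  {p47, p48} × {i} = {(p47,i), (p48,i)}
  {p47, p49} × {i} = {(p47,i), (p49,i)}
  {p49} × {h, i} = {(p49,h), (p49,i)}
  {p47, p48, p49} × {h} = {(p47,h), (p48,h), (p49,h)}
  {p47, p48, p49} × {i} = {(p47,i), (p48,i), (p49,i)}
  {p47, p48} × {h, i} = {(p47,h), (p47,i), (p48,h), (p48,i)}
  {p47, p49} × {h, i} = {(p47,h), (p47,i), (p49,h), (p49,i)}
  {p47, p48, p49} × {h, i} = {(p47,h), (p47,i), (p48,h), (p48,i), (p49,h), (p49,i)}
These 16 distinct sets form the basis B.
Close under arbitrary unions to get τ_{X×Y}; counting gives |τ_{X×Y}| = 36.


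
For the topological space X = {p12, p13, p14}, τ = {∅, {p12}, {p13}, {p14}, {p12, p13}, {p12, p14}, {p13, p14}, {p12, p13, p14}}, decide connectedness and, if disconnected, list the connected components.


(X, τ) is disconnected; components = [{p12}, {p13}, {p14}].

Find clopen sets (U ∈ τ with X ∖ U ∈ τ):
  U = ∅, X ∖ U = {p12, p13, p14} — both open, so U is clopen.
  U = {p12}, X ∖ U = {p13, p14} — both open, so U is clopen.
  U = {p13}, X ∖ U = {p12, p14} — both open, so U is clopen.
  U = {p14}, X ∖ U = {p12, p13} — both open, so U is clopen.
  U = {p12, p13}, X ∖ U = {p14} — both open, so U is clopen.
  U = {p12, p14}, X ∖ U = {p13} — both open, so U is clopen.
  U = {p13, p14}, X ∖ U = {p12} — both open, so U is clopen.
  U = {p12, p13, p14}, X ∖ U = ∅ — both open, so U is clopen.
Nontrivial clopen(s) exist: e.g. {p13}. So (X, τ) is disconnected.
Compute connected components by grouping points that agree on all clopens:
  component: {p12}
  component: {p13}
  component: {p14}


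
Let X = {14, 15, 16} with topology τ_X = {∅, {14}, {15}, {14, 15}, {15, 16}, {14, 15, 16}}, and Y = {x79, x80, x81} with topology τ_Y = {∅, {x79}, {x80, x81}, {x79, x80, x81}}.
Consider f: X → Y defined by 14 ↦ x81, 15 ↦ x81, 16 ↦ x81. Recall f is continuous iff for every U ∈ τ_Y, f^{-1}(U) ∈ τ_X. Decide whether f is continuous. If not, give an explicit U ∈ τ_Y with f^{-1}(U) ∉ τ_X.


f IS continuous.

Compute f^{-1}(U) for each U ∈ τ_Y:
  U = ∅: f^{-1}(U) = ∅ ∈ τ_X ✓.
  U = {x79}: f^{-1}(U) = ∅ ∈ τ_X ✓.
  U = {x80, x81}: f^{-1}(U) = {14, 15, 16} ∈ τ_X ✓.
  U = {x79, x80, x81}: f^{-1}(U) = {14, 15, 16} ∈ τ_X ✓.
Every preimage lies in τ_X, so f IS continuous.


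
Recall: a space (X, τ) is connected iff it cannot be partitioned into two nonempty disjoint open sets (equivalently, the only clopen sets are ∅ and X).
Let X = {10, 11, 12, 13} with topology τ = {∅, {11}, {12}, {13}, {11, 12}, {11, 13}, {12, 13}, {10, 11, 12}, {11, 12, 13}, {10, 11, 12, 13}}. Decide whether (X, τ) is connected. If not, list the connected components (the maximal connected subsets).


(X, τ) is disconnected; components = [{13}, {10, 11, 12}].

Find clopen sets (U ∈ τ with X ∖ U ∈ τ):
  U = ∅, X ∖ U = {10, 11, 12, 13} — both open, so U is clopen.
  U = {13}, X ∖ U = {10, 11, 12} — both open, so U is clopen.
  U = {10, 11, 12}, X ∖ U = {13} — both open, so U is clopen.
  U = {10, 11, 12, 13}, X ∖ U = ∅ — both open, so U is clopen.
Nontrivial clopen(s) exist: e.g. {13}. So (X, τ) is disconnected.
Compute connected components by grouping points that agree on all clopens:
  component: {13}
  component: {10, 11, 12}


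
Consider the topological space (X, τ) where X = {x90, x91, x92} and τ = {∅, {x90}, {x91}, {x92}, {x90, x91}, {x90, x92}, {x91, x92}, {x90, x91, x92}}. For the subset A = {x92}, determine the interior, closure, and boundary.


int(A) = {x92}, cl(A) = {x92}, ∂A = ∅.

Closed sets in (X, τ) are complements of opens:
  closed(X, τ) = {∅, {x90}, {x91}, {x92}, {x90, x91}, {x90, x92}, {x91, x92}, {x90, x91, x92}}.
int(A) = ⋃ {U ∈ τ : U ⊆ A}. Opens contained in A: ∅, {x92}.
Taking the union of these: int(A) = {x92}.
cl(A) = ⋂ {C closed : A ⊆ C}. Closed sets containing A: {x92}, {x90, x92}, {x91, x92}, {x90, x91, x92}.
Intersecting these: cl(A) = {x92}.
∂A = cl(A) ∖ int(A) = {x92} ∖ {x92} = ∅.


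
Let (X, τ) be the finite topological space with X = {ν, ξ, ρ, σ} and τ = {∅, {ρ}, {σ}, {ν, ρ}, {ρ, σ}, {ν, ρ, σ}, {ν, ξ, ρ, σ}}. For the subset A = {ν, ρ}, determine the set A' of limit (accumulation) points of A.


A' = {ν, ξ}

For each x ∈ X, list the open sets U ∈ τ with x ∈ U, then check whether U ∩ (A ∖ {x}) ≠ ∅ for every such U.
  x = ν: opens ∋ x are {ν, ρ}, {ν, ρ, σ}, {ν, ξ, ρ, σ}; each meets A ∖ {ν}, so x IS a limit point.
  x = ξ: opens ∋ x are {ν, ξ, ρ, σ}; each meets A ∖ {ξ}, so x IS a limit point.
  x = ρ: open {ρ} ∋ x has {ρ} ∩ (A ∖ {ρ}) = ∅, so x is NOT a limit point.
  x = σ: open {σ} ∋ x has {σ} ∩ (A ∖ {σ}) = ∅, so x is NOT a limit point.
Collecting: A' = {ν, ξ}.


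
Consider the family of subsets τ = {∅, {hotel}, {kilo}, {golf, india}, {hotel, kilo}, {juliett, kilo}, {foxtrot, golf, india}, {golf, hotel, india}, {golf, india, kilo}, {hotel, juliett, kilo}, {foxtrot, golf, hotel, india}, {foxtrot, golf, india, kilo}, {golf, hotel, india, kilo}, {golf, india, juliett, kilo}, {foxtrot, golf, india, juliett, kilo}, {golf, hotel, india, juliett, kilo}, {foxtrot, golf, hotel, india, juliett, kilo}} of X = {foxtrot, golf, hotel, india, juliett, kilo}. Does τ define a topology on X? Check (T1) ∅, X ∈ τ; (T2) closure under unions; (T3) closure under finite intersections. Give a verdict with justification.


τ is NOT a topology on X.

Axiom (T1): ∅ ∈ τ? Yes; X ∈ τ? Yes.
Axiom (T2/T3): check pairwise unions and intersections of members of τ.
Counterexample for (T2): {hotel} ∪ {foxtrot, golf, india, kilo} = {foxtrot, golf, hotel, india, kilo} ∉ τ. Therefore τ is NOT a topology.


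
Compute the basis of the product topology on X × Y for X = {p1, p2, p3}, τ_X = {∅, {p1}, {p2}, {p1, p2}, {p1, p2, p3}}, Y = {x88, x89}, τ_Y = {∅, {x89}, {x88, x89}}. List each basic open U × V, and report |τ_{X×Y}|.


Basis B = {∅ × ∅, {p1} × {x89}, {p2} × {x89}, {p1} × {x88, x89}, {p1, p2} × {x89}, {p2} × {x88, x89}, {p1, p2, p3} × {x89}, {p1, p2} × {x88, x89}, {p1, p2, p3} × {x88, x89}}; |τ_{X×Y}| = 14.

Enumerate products U × V with U ∈ τ_X, V ∈ τ_Y (deduplicated):
  ∅ × ∅ = {} (∅)
  {p1} × {x89} = {(p1,x89)}
  {p2} × {x89} = {(p2,x89)}
  {p1} × {x88, x89} = {(p1,x88), (p1,x89)}
  {p1, p2} × {x89} = {(p1,x89), (p2,x89)}
  {p2} × {x88, x89} = {(p2,x88), (p2,x89)}
  {p1, p2, p3} × {x89} = {(p1,x89), (p2,x89), (p3,x89)}
  {p1, p2} × {x88, x89} = {(p1,x88), (p1,x89), (p2,x88), (p2,x89)}
  {p1, p2, p3} × {x88, x89} = {(p1,x88), (p1,x89), (p2,x88), (p2,x89), (p3,x88), (p3,x89)}
These 9 distinct sets form the basis B.
Close under arbitrary unions to get τ_{X×Y}; counting gives |τ_{X×Y}| = 14.


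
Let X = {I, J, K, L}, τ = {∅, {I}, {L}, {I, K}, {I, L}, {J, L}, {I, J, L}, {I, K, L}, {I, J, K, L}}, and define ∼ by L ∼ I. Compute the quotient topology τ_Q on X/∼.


X/∼ = {[I=L], [J], [K]}; |τ_Q| = 5.

Equivalence classes: [I=L], [J], [K].
Quotient map π: X → X/∼ sends I ↦ [I=L], J ↦ [J], K ↦ [K], L ↦ [I=L].
For each subset V ⊆ X/∼, compute π^{-1}(V) ⊆ X and check whether π^{-1}(V) ∈ τ. V is open in τ_Q iff π^{-1}(V) ∈ τ.
  V = {}: π^{-1}(V) = ∅ ∈ τ ✓.
  V = {[I=L]}: π^{-1}(V) = {I, L} ∈ τ ✓.
  V = {[J]}: π^{-1}(V) = {J} ∉ τ ✗.
  V = {[I=L], [J]}: π^{-1}(V) = {I, J, L} ∈ τ ✓.
  V = {[K]}: π^{-1}(V) = {K} ∉ τ ✗.
  V = {[I=L], [K]}: π^{-1}(V) = {I, K, L} ∈ τ ✓.
  V = {[J], [K]}: π^{-1}(V) = {J, K} ∉ τ ✗.
  V = {[I=L], [J], [K]}: π^{-1}(V) = {I, J, K, L} ∈ τ ✓.
Open sets in the quotient: τ_Q = {{}, {[I=L]}, {[I=L], [J]}, {[I=L], [K]}, {[I=L], [J], [K]}} (5 elements).


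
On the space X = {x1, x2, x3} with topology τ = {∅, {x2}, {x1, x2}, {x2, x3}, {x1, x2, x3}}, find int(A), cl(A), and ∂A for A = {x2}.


int(A) = {x2}, cl(A) = {x1, x2, x3}, ∂A = {x1, x3}.

Closed sets in (X, τ) are complements of opens:
  closed(X, τ) = {∅, {x1}, {x3}, {x1, x3}, {x1, x2, x3}}.
int(A) = ⋃ {U ∈ τ : U ⊆ A}. Opens contained in A: ∅, {x2}.
Taking the union of these: int(A) = {x2}.
cl(A) = ⋂ {C closed : A ⊆ C}. Closed sets containing A: {x1, x2, x3}.
Intersecting these: cl(A) = {x1, x2, x3}.
∂A = cl(A) ∖ int(A) = {x1, x2, x3} ∖ {x2} = {x1, x3}.


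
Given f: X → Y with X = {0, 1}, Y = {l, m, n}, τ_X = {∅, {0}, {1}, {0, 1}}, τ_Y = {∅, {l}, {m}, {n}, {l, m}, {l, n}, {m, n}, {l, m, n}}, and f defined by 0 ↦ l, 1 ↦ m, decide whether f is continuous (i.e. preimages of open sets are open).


f IS continuous.

Compute f^{-1}(U) for each U ∈ τ_Y:
  U = ∅: f^{-1}(U) = ∅ ∈ τ_X ✓.
  U = {l}: f^{-1}(U) = {0} ∈ τ_X ✓.
  U = {m}: f^{-1}(U) = {1} ∈ τ_X ✓.
  U = {n}: f^{-1}(U) = ∅ ∈ τ_X ✓.
  U = {l, m}: f^{-1}(U) = {0, 1} ∈ τ_X ✓.
  U = {l, n}: f^{-1}(U) = {0} ∈ τ_X ✓.
  U = {m, n}: f^{-1}(U) = {1} ∈ τ_X ✓.
  U = {l, m, n}: f^{-1}(U) = {0, 1} ∈ τ_X ✓.
Every preimage lies in τ_X, so f IS continuous.


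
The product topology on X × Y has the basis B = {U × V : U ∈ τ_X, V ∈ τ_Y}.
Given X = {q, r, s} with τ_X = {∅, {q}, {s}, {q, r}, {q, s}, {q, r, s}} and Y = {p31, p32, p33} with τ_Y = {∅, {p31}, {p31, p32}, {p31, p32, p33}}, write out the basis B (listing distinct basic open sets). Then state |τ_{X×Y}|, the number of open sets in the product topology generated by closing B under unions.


Basis B = {∅ × ∅, {q} × {p31}, {s} × {p31}, {q} × {p31, p32}, {q, r} × {p31}, {q, s} × {p31}, {s} × {p31, p32}, {q} × {p31, p32, p33}, {q, r, s} × {p31}, {s} × {p31, p32, p33}, {q, r} × {p31, p32}, {q, s} × {p31, p32}, {q, r} × {p31, p32, p33}, {q, s} × {p31, p32, p33}, {q, r, s} × {p31, p32}, {q, r, s} × {p31, p32, p33}}; |τ_{X×Y}| = 40.

Enumerate products U × V with U ∈ τ_X, V ∈ τ_Y (deduplicated):
  ∅ × ∅ = {} (∅)
  {q} × {p31} = {(q,p31)}
  {s} × {p31} = {(s,p31)}
  {q} × {p31, p32} = {(q,p31), (q,p32)}
  {q, r} × {p31} = {(q,p31), (r,p31)}
  {q, s} × {p31} = {(q,p31), (s,p31)}
  {s} × {p31, p32} = {(s,p31), (s,p32)}
  {q} × {p31, p32, p33} = {(q,p31), (q,p32), (q,p33)}
  {q, r, s} × {p31} = {(q,p31), (r,p31), (s,p31)}
  {s} × {p31, p32, p33} = {(s,p31), (s,p32), (s,p33)}
  {q, r} × {p31, p32} = {(q,p31), (q,p32), (r,p31), (r,p32)}
  {q, s} × {p31, p32} = {(q,p31), (q,p32), (s,p31), (s,p32)}
  {q, r} × {p31, p32, p33} = {(q,p31), (q,p32), (q,p33), (r,p31), (r,p32), (r,p33)}
  {q, s} × {p31, p32, p33} = {(q,p31), (q,p32), (q,p33), (s,p31), (s,p32), (s,p33)}
  {q, r, s} × {p31, p32} = {(q,p31), (q,p32), (r,p31), (r,p32), (s,p31), (s,p32)}
  {q, r, s} × {p31, p32, p33} = {(q,p31), (q,p32), (q,p33), (r,p31), (r,p32), (r,p33), (s,p31), (s,p32), (s,p33)}
These 16 distinct sets form the basis B.
Close under arbitrary unions to get τ_{X×Y}; counting gives |τ_{X×Y}| = 40.


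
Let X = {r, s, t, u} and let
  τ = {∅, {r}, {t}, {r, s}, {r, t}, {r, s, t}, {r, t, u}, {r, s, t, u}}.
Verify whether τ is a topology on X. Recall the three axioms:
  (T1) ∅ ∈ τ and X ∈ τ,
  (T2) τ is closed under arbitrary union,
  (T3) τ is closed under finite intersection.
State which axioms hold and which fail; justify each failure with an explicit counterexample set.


τ IS a topology on X.

Axiom (T1): ∅ ∈ τ? Yes; X ∈ τ? Yes.
Axiom (T2/T3): check pairwise unions and intersections of members of τ.
All pairwise intersections and unions checked — each lies in τ. Therefore τ satisfies (T1), (T2), (T3): it IS a topology on X.


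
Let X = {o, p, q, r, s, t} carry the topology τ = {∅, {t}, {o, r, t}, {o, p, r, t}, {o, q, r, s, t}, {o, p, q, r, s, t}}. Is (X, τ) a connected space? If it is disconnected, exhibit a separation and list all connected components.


(X, τ) is connected.

Find clopen sets (U ∈ τ with X ∖ U ∈ τ):
  U = ∅, X ∖ U = {o, p, q, r, s, t} — both open, so U is clopen.
  U = {o, p, q, r, s, t}, X ∖ U = ∅ — both open, so U is clopen.
Only trivial clopens (∅ and X) exist, so (X, τ) is connected.
Compute connected components by grouping points that agree on all clopens:
  component: {o, p, q, r, s, t}


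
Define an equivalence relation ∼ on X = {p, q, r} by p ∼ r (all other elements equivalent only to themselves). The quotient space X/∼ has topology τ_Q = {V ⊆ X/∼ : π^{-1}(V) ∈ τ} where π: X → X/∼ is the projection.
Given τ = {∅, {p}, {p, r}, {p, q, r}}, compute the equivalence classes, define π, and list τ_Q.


X/∼ = {[p=r], [q]}; |τ_Q| = 3.

Equivalence classes: [p=r], [q].
Quotient map π: X → X/∼ sends p ↦ [p=r], q ↦ [q], r ↦ [p=r].
For each subset V ⊆ X/∼, compute π^{-1}(V) ⊆ X and check whether π^{-1}(V) ∈ τ. V is open in τ_Q iff π^{-1}(V) ∈ τ.
  V = {}: π^{-1}(V) = ∅ ∈ τ ✓.
  V = {[p=r]}: π^{-1}(V) = {p, r} ∈ τ ✓.
  V = {[q]}: π^{-1}(V) = {q} ∉ τ ✗.
  V = {[p=r], [q]}: π^{-1}(V) = {p, q, r} ∈ τ ✓.
Open sets in the quotient: τ_Q = {{}, {[p=r]}, {[p=r], [q]}} (3 elements).


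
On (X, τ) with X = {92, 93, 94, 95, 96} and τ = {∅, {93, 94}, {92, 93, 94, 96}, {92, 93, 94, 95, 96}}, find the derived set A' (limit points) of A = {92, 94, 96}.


A' = {92, 93, 95, 96}

For each x ∈ X, list the open sets U ∈ τ with x ∈ U, then check whether U ∩ (A ∖ {x}) ≠ ∅ for every such U.
  x = 92: opens ∋ x are {92, 93, 94, 96}, {92, 93, 94, 95, 96}; each meets A ∖ {92}, so x IS a limit point.
  x = 93: opens ∋ x are {93, 94}, {92, 93, 94, 96}, {92, 93, 94, 95, 96}; each meets A ∖ {93}, so x IS a limit point.
  x = 94: open {93, 94} ∋ x has {93, 94} ∩ (A ∖ {94}) = ∅, so x is NOT a limit point.
  x = 95: opens ∋ x are {92, 93, 94, 95, 96}; each meets A ∖ {95}, so x IS a limit point.
  x = 96: opens ∋ x are {92, 93, 94, 96}, {92, 93, 94, 95, 96}; each meets A ∖ {96}, so x IS a limit point.
Collecting: A' = {92, 93, 95, 96}.


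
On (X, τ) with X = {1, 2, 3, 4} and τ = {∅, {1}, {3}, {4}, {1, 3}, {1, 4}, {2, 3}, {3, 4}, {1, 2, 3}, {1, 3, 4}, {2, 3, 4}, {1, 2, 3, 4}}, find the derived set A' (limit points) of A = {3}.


A' = {2}

For each x ∈ X, list the open sets U ∈ τ with x ∈ U, then check whether U ∩ (A ∖ {x}) ≠ ∅ for every such U.
  x = 1: open {1} ∋ x has {1} ∩ (A ∖ {1}) = ∅, so x is NOT a limit point.
  x = 2: opens ∋ x are {2, 3}, {1, 2, 3}, {2, 3, 4}, {1, 2, 3, 4}; each meets A ∖ {2}, so x IS a limit point.
  x = 3: open {3} ∋ x has {3} ∩ (A ∖ {3}) = ∅, so x is NOT a limit point.
  x = 4: open {4} ∋ x has {4} ∩ (A ∖ {4}) = ∅, so x is NOT a limit point.
Collecting: A' = {2}.


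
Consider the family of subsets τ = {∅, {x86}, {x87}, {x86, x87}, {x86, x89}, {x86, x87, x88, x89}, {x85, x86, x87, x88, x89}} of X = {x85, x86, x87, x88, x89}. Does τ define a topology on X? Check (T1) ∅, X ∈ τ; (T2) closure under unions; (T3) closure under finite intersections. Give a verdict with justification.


τ is NOT a topology on X.

Axiom (T1): ∅ ∈ τ? Yes; X ∈ τ? Yes.
Axiom (T2/T3): check pairwise unions and intersections of members of τ.
Counterexample for (T2): {x87} ∪ {x86, x89} = {x86, x87, x89} ∉ τ. Therefore τ is NOT a topology.


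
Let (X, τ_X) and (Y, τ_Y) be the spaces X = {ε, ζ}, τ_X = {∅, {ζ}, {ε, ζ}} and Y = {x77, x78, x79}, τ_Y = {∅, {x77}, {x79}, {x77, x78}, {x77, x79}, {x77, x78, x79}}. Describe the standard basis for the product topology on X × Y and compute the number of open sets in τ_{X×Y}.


Basis B = {∅ × ∅, {ζ} × {x77}, {ζ} × {x79}, {ε, ζ} × {x77}, {ε, ζ} × {x79}, {ζ} × {x77, x78}, {ζ} × {x77, x79}, {ζ} × {x77, x78, x79}, {ε, ζ} × {x77, x78}, {ε, ζ} × {x77, x79}, {ε, ζ} × {x77, x78, x79}}; |τ_{X×Y}| = 18.

Enumerate products U × V with U ∈ τ_X, V ∈ τ_Y (deduplicated):
  ∅ × ∅ = {} (∅)
  {ζ} × {x77} = {(ζ,x77)}
  {ζ} × {x79} = {(ζ,x79)}
  {ε, ζ} × {x77} = {(ε,x77), (ζ,x77)}
  {ε, ζ} × {x79} = {(ε,x79), (ζ,x79)}
  {ζ} × {x77, x78} = {(ζ,x77), (ζ,x78)}
  {ζ} × {x77, x79} = {(ζ,x77), (ζ,x79)}
  {ζ} × {x77, x78, x79} = {(ζ,x77), (ζ,x78), (ζ,x79)}
  {ε, ζ} × {x77, x78} = {(ε,x77), (ε,x78), (ζ,x77), (ζ,x78)}
  {ε, ζ} × {x77, x79} = {(ε,x77), (ε,x79), (ζ,x77), (ζ,x79)}
  {ε, ζ} × {x77, x78, x79} = {(ε,x77), (ε,x78), (ε,x79), (ζ,x77), (ζ,x78), (ζ,x79)}
These 11 distinct sets form the basis B.
Close under arbitrary unions to get τ_{X×Y}; counting gives |τ_{X×Y}| = 18.


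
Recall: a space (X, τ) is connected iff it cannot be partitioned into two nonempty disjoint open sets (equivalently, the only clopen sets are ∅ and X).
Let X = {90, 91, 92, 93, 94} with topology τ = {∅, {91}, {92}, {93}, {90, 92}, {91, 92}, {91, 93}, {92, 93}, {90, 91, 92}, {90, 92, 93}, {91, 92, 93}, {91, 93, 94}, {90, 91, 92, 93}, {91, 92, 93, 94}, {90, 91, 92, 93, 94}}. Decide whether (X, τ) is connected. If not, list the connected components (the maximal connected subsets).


(X, τ) is disconnected; components = [{90, 92}, {91, 93, 94}].

Find clopen sets (U ∈ τ with X ∖ U ∈ τ):
  U = ∅, X ∖ U = {90, 91, 92, 93, 94} — both open, so U is clopen.
  U = {90, 92}, X ∖ U = {91, 93, 94} — both open, so U is clopen.
  U = {91, 93, 94}, X ∖ U = {90, 92} — both open, so U is clopen.
  U = {90, 91, 92, 93, 94}, X ∖ U = ∅ — both open, so U is clopen.
Nontrivial clopen(s) exist: e.g. {90, 92}. So (X, τ) is disconnected.
Compute connected components by grouping points that agree on all clopens:
  component: {90, 92}
  component: {91, 93, 94}


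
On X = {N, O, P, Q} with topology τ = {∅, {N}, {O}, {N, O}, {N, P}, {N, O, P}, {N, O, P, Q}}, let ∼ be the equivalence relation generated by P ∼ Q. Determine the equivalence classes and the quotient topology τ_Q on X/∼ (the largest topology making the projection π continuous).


X/∼ = {[N], [O], [P=Q]}; |τ_Q| = 5.

Equivalence classes: [N], [O], [P=Q].
Quotient map π: X → X/∼ sends N ↦ [N], O ↦ [O], P ↦ [P=Q], Q ↦ [P=Q].
For each subset V ⊆ X/∼, compute π^{-1}(V) ⊆ X and check whether π^{-1}(V) ∈ τ. V is open in τ_Q iff π^{-1}(V) ∈ τ.
  V = {}: π^{-1}(V) = ∅ ∈ τ ✓.
  V = {[N]}: π^{-1}(V) = {N} ∈ τ ✓.
  V = {[O]}: π^{-1}(V) = {O} ∈ τ ✓.
  V = {[N], [O]}: π^{-1}(V) = {N, O} ∈ τ ✓.
  V = {[P=Q]}: π^{-1}(V) = {P, Q} ∉ τ ✗.
  V = {[N], [P=Q]}: π^{-1}(V) = {N, P, Q} ∉ τ ✗.
  V = {[O], [P=Q]}: π^{-1}(V) = {O, P, Q} ∉ τ ✗.
  V = {[N], [O], [P=Q]}: π^{-1}(V) = {N, O, P, Q} ∈ τ ✓.
Open sets in the quotient: τ_Q = {{}, {[N]}, {[O]}, {[N], [O]}, {[N], [O], [P=Q]}} (5 elements).


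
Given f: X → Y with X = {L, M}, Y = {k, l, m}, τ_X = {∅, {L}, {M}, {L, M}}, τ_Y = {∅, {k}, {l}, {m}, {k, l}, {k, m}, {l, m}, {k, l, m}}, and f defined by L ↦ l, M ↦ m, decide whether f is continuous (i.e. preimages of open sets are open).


f IS continuous.

Compute f^{-1}(U) for each U ∈ τ_Y:
  U = ∅: f^{-1}(U) = ∅ ∈ τ_X ✓.
  U = {k}: f^{-1}(U) = ∅ ∈ τ_X ✓.
  U = {l}: f^{-1}(U) = {L} ∈ τ_X ✓.
  U = {m}: f^{-1}(U) = {M} ∈ τ_X ✓.
  U = {k, l}: f^{-1}(U) = {L} ∈ τ_X ✓.
  U = {k, m}: f^{-1}(U) = {M} ∈ τ_X ✓.
  U = {l, m}: f^{-1}(U) = {L, M} ∈ τ_X ✓.
  U = {k, l, m}: f^{-1}(U) = {L, M} ∈ τ_X ✓.
Every preimage lies in τ_X, so f IS continuous.


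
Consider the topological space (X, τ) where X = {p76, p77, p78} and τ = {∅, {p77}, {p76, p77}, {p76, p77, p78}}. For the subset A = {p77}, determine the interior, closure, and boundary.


int(A) = {p77}, cl(A) = {p76, p77, p78}, ∂A = {p76, p78}.

Closed sets in (X, τ) are complements of opens:
  closed(X, τ) = {∅, {p78}, {p76, p78}, {p76, p77, p78}}.
int(A) = ⋃ {U ∈ τ : U ⊆ A}. Opens contained in A: ∅, {p77}.
Taking the union of these: int(A) = {p77}.
cl(A) = ⋂ {C closed : A ⊆ C}. Closed sets containing A: {p76, p77, p78}.
Intersecting these: cl(A) = {p76, p77, p78}.
∂A = cl(A) ∖ int(A) = {p76, p77, p78} ∖ {p77} = {p76, p78}.


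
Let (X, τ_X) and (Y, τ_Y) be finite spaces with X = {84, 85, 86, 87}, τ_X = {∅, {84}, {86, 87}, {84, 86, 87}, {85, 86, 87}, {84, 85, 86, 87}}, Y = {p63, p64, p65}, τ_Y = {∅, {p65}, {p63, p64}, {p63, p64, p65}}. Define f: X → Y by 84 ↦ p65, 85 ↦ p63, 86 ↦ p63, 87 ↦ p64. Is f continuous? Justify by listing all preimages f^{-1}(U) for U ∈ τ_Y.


f IS continuous.

Compute f^{-1}(U) for each U ∈ τ_Y:
  U = ∅: f^{-1}(U) = ∅ ∈ τ_X ✓.
  U = {p65}: f^{-1}(U) = {84} ∈ τ_X ✓.
  U = {p63, p64}: f^{-1}(U) = {85, 86, 87} ∈ τ_X ✓.
  U = {p63, p64, p65}: f^{-1}(U) = {84, 85, 86, 87} ∈ τ_X ✓.
Every preimage lies in τ_X, so f IS continuous.


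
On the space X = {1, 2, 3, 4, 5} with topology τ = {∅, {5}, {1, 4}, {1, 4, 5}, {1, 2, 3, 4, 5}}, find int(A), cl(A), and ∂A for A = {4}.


int(A) = ∅, cl(A) = {1, 2, 3, 4}, ∂A = {1, 2, 3, 4}.

Closed sets in (X, τ) are complements of opens:
  closed(X, τ) = {∅, {2, 3}, {2, 3, 5}, {1, 2, 3, 4}, {1, 2, 3, 4, 5}}.
int(A) = ⋃ {U ∈ τ : U ⊆ A}. Opens contained in A: ∅.
Taking the union of these: int(A) = ∅.
cl(A) = ⋂ {C closed : A ⊆ C}. Closed sets containing A: {1, 2, 3, 4}, {1, 2, 3, 4, 5}.
Intersecting these: cl(A) = {1, 2, 3, 4}.
∂A = cl(A) ∖ int(A) = {1, 2, 3, 4} ∖ ∅ = {1, 2, 3, 4}.


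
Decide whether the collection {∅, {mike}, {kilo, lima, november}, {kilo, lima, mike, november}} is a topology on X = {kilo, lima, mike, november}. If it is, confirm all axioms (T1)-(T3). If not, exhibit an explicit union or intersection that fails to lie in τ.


τ IS a topology on X.

Axiom (T1): ∅ ∈ τ? Yes; X ∈ τ? Yes.
Axiom (T2/T3): check pairwise unions and intersections of members of τ.
All pairwise intersections and unions checked — each lies in τ. Therefore τ satisfies (T1), (T2), (T3): it IS a topology on X.


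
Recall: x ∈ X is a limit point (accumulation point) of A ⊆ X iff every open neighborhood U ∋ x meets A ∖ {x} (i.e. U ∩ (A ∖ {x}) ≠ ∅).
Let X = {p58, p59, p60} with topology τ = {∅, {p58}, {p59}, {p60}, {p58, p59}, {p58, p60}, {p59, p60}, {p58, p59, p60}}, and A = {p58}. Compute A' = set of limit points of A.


A' = ∅

For each x ∈ X, list the open sets U ∈ τ with x ∈ U, then check whether U ∩ (A ∖ {x}) ≠ ∅ for every such U.
  x = p58: open {p58} ∋ x has {p58} ∩ (A ∖ {p58}) = ∅, so x is NOT a limit point.
  x = p59: open {p59} ∋ x has {p59} ∩ (A ∖ {p59}) = ∅, so x is NOT a limit point.
  x = p60: open {p60} ∋ x has {p60} ∩ (A ∖ {p60}) = ∅, so x is NOT a limit point.
Collecting: A' = ∅.


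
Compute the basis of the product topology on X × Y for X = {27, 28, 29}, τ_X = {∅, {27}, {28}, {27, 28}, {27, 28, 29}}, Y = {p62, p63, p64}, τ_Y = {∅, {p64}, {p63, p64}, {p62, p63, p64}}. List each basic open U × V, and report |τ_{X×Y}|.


Basis B = {∅ × ∅, {27} × {p64}, {28} × {p64}, {27} × {p63, p64}, {27, 28} × {p64}, {28} × {p63, p64}, {27} × {p62, p63, p64}, {27, 28, 29} × {p64}, {28} × {p62, p63, p64}, {27, 28} × {p63, p64}, {27, 28} × {p62, p63, p64}, {27, 28, 29} × {p63, p64}, {27, 28, 29} × {p62, p63, p64}}; |τ_{X×Y}| = 30.

Enumerate products U × V with U ∈ τ_X, V ∈ τ_Y (deduplicated):
  ∅ × ∅ = {} (∅)
  {27} × {p64} = {(27,p64)}
  {28} × {p64} = {(28,p64)}
  {27} × {p63, p64} = {(27,p63), (27,p64)}
  {27, 28} × {p64} = {(27,p64), (28,p64)}
  {28} × {p63, p64} = {(28,p63), (28,p64)}
  {27} × {p62, p63, p64} = {(27,p62), (27,p63), (27,p64)}
  {27, 28, 29} × {p64} = {(27,p64), (28,p64), (29,p64)}
  {28} × {p62, p63, p64} = {(28,p62), (28,p63), (28,p64)}
  {27, 28} × {p63, p64} = {(27,p63), (27,p64), (28,p63), (28,p64)}
  {27, 28} × {p62, p63, p64} = {(27,p62), (27,p63), (27,p64), (28,p62), (28,p63), (28,p64)}
  {27, 28, 29} × {p63, p64} = {(27,p63), (27,p64), (28,p63), (28,p64), (29,p63), (29,p64)}
  {27, 28, 29} × {p62, p63, p64} = {(27,p62), (27,p63), (27,p64), (28,p62), (28,p63), (28,p64), (29,p62), (29,p63), (29,p64)}
These 13 distinct sets form the basis B.
Close under arbitrary unions to get τ_{X×Y}; counting gives |τ_{X×Y}| = 30.


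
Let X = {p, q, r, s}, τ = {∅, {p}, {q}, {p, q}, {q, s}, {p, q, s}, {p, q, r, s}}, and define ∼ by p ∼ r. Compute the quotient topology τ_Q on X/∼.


X/∼ = {[p=r], [q], [s]}; |τ_Q| = 4.

Equivalence classes: [p=r], [q], [s].
Quotient map π: X → X/∼ sends p ↦ [p=r], q ↦ [q], r ↦ [p=r], s ↦ [s].
For each subset V ⊆ X/∼, compute π^{-1}(V) ⊆ X and check whether π^{-1}(V) ∈ τ. V is open in τ_Q iff π^{-1}(V) ∈ τ.
  V = {}: π^{-1}(V) = ∅ ∈ τ ✓.
  V = {[p=r]}: π^{-1}(V) = {p, r} ∉ τ ✗.
  V = {[q]}: π^{-1}(V) = {q} ∈ τ ✓.
  V = {[p=r], [q]}: π^{-1}(V) = {p, q, r} ∉ τ ✗.
  V = {[s]}: π^{-1}(V) = {s} ∉ τ ✗.
  V = {[p=r], [s]}: π^{-1}(V) = {p, r, s} ∉ τ ✗.
  V = {[q], [s]}: π^{-1}(V) = {q, s} ∈ τ ✓.
  V = {[p=r], [q], [s]}: π^{-1}(V) = {p, q, r, s} ∈ τ ✓.
Open sets in the quotient: τ_Q = {{}, {[q]}, {[q], [s]}, {[p=r], [q], [s]}} (4 elements).


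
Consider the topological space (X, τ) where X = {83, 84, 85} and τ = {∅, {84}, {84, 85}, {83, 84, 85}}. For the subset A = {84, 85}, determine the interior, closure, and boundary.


int(A) = {84, 85}, cl(A) = {83, 84, 85}, ∂A = {83}.

Closed sets in (X, τ) are complements of opens:
  closed(X, τ) = {∅, {83}, {83, 85}, {83, 84, 85}}.
int(A) = ⋃ {U ∈ τ : U ⊆ A}. Opens contained in A: ∅, {84}, {84, 85}.
Taking the union of these: int(A) = {84, 85}.
cl(A) = ⋂ {C closed : A ⊆ C}. Closed sets containing A: {83, 84, 85}.
Intersecting these: cl(A) = {83, 84, 85}.
∂A = cl(A) ∖ int(A) = {83, 84, 85} ∖ {84, 85} = {83}.


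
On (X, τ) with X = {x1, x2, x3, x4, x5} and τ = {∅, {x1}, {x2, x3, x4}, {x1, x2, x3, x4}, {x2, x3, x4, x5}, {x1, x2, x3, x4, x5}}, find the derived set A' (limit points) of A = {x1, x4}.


A' = {x2, x3, x5}

For each x ∈ X, list the open sets U ∈ τ with x ∈ U, then check whether U ∩ (A ∖ {x}) ≠ ∅ for every such U.
  x = x1: open {x1} ∋ x has {x1} ∩ (A ∖ {x1}) = ∅, so x is NOT a limit point.
  x = x2: opens ∋ x are {x2, x3, x4}, {x1, x2, x3, x4}, {x2, x3, x4, x5}, {x1, x2, x3, x4, x5}; each meets A ∖ {x2}, so x IS a limit point.
  x = x3: opens ∋ x are {x2, x3, x4}, {x1, x2, x3, x4}, {x2, x3, x4, x5}, {x1, x2, x3, x4, x5}; each meets A ∖ {x3}, so x IS a limit point.
  x = x4: open {x2, x3, x4} ∋ x has {x2, x3, x4} ∩ (A ∖ {x4}) = ∅, so x is NOT a limit point.
  x = x5: opens ∋ x are {x2, x3, x4, x5}, {x1, x2, x3, x4, x5}; each meets A ∖ {x5}, so x IS a limit point.
Collecting: A' = {x2, x3, x5}.


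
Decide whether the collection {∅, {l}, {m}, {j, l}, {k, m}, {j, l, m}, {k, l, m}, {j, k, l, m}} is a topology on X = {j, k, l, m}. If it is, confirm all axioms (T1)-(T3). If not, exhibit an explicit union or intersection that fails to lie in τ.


τ is NOT a topology on X.

Axiom (T1): ∅ ∈ τ? Yes; X ∈ τ? Yes.
Axiom (T2/T3): check pairwise unions and intersections of members of τ.
Counterexample for (T2): {l} ∪ {m} = {l, m} ∉ τ. Therefore τ is NOT a topology.


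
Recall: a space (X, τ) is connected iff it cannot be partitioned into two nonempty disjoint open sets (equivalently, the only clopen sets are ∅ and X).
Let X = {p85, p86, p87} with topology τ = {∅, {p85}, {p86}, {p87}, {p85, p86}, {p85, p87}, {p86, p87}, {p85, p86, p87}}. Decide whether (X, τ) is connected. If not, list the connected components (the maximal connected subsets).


(X, τ) is disconnected; components = [{p85}, {p86}, {p87}].

Find clopen sets (U ∈ τ with X ∖ U ∈ τ):
  U = ∅, X ∖ U = {p85, p86, p87} — both open, so U is clopen.
  U = {p85}, X ∖ U = {p86, p87} — both open, so U is clopen.
  U = {p86}, X ∖ U = {p85, p87} — both open, so U is clopen.
  U = {p87}, X ∖ U = {p85, p86} — both open, so U is clopen.
  U = {p85, p86}, X ∖ U = {p87} — both open, so U is clopen.
  U = {p85, p87}, X ∖ U = {p86} — both open, so U is clopen.
  U = {p86, p87}, X ∖ U = {p85} — both open, so U is clopen.
  U = {p85, p86, p87}, X ∖ U = ∅ — both open, so U is clopen.
Nontrivial clopen(s) exist: e.g. {p85}. So (X, τ) is disconnected.
Compute connected components by grouping points that agree on all clopens:
  component: {p85}
  component: {p86}
  component: {p87}


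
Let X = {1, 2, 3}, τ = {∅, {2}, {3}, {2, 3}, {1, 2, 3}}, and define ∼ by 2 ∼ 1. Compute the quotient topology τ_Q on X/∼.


X/∼ = {[1=2], [3]}; |τ_Q| = 3.

Equivalence classes: [1=2], [3].
Quotient map π: X → X/∼ sends 1 ↦ [1=2], 2 ↦ [1=2], 3 ↦ [3].
For each subset V ⊆ X/∼, compute π^{-1}(V) ⊆ X and check whether π^{-1}(V) ∈ τ. V is open in τ_Q iff π^{-1}(V) ∈ τ.
  V = {}: π^{-1}(V) = ∅ ∈ τ ✓.
  V = {[1=2]}: π^{-1}(V) = {1, 2} ∉ τ ✗.
  V = {[3]}: π^{-1}(V) = {3} ∈ τ ✓.
  V = {[1=2], [3]}: π^{-1}(V) = {1, 2, 3} ∈ τ ✓.
Open sets in the quotient: τ_Q = {{}, {[3]}, {[1=2], [3]}} (3 elements).


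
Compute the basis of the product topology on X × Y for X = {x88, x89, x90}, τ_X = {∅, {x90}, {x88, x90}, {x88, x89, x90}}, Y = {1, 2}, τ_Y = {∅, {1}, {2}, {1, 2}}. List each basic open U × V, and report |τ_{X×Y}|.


Basis B = {∅ × ∅, {x90} × {1}, {x90} × {2}, {x88, x90} × {1}, {x88, x90} × {2}, {x90} × {1, 2}, {x88, x89, x90} × {1}, {x88, x89, x90} × {2}, {x88, x90} × {1, 2}, {x88, x89, x90} × {1, 2}}; |τ_{X×Y}| = 16.

Enumerate products U × V with U ∈ τ_X, V ∈ τ_Y (deduplicated):
  ∅ × ∅ = {} (∅)
  {x90} × {1} = {(x90,1)}
  {x90} × {2} = {(x90,2)}
  {x88, x90} × {1} = {(x88,1), (x90,1)}
  {x88, x90} × {2} = {(x88,2), (x90,2)}
  {x90} × {1, 2} = {(x90,1), (x90,2)}
  {x88, x89, x90} × {1} = {(x88,1), (x89,1), (x90,1)}
  {x88, x89, x90} × {2} = {(x88,2), (x89,2), (x90,2)}
  {x88, x90} × {1, 2} = {(x88,1), (x88,2), (x90,1), (x90,2)}
  {x88, x89, x90} × {1, 2} = {(x88,1), (x88,2), (x89,1), (x89,2), (x90,1), (x90,2)}
These 10 distinct sets form the basis B.
Close under arbitrary unions to get τ_{X×Y}; counting gives |τ_{X×Y}| = 16.


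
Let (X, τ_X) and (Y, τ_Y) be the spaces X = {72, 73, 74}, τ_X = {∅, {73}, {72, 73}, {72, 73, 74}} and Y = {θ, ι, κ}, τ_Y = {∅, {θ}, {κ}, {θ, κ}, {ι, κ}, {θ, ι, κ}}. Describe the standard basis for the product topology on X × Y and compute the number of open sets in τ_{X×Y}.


Basis B = {∅ × ∅, {73} × {θ}, {73} × {κ}, {72, 73} × {θ}, {72, 73} × {κ}, {73} × {θ, κ}, {73} × {ι, κ}, {72, 73, 74} × {θ}, {72, 73, 74} × {κ}, {73} × {θ, ι, κ}, {72, 73} × {θ, κ}, {72, 73} × {ι, κ}, {72, 73} × {θ, ι, κ}, {72, 73, 74} × {θ, κ}, {72, 73, 74} × {ι, κ}, {72, 73, 74} × {θ, ι, κ}}; |τ_{X×Y}| = 40.

Enumerate products U × V with U ∈ τ_X, V ∈ τ_Y (deduplicated):
  ∅ × ∅ = {} (∅)
  {73} × {θ} = {(73,θ)}
  {73} × {κ} = {(73,κ)}
  {72, 73} × {θ} = {(72,θ), (73,θ)}
  {72, 73} × {κ} = {(72,κ), (73,κ)}
  {73} × {θ, κ} = {(73,θ), (73,κ)}
  {73} × {ι, κ} = {(73,ι), (73,κ)}
  {72, 73, 74} × {θ} = {(72,θ), (73,θ), (74,θ)}
  {72, 73, 74} × {κ} = {(72,κ), (73,κ), (74,κ)}
  {73} × {θ, ι, κ} = {(73,θ), (73,ι), (73,κ)}
  {72, 73} × {θ, κ} = {(72,θ), (72,κ), (73,θ), (73,κ)}
  {72, 73} × {ι, κ} = {(72,ι), (72,κ), (73,ι), (73,κ)}
  {72, 73} × {θ, ι, κ} = {(72,θ), (72,ι), (72,κ), (73,θ), (73,ι), (73,κ)}
  {72, 73, 74} × {θ, κ} = {(72,θ), (72,κ), (73,θ), (73,κ), (74,θ), (74,κ)}
  {72, 73, 74} × {ι, κ} = {(72,ι), (72,κ), (73,ι), (73,κ), (74,ι), (74,κ)}
  {72, 73, 74} × {θ, ι, κ} = {(72,θ), (72,ι), (72,κ), (73,θ), (73,ι), (73,κ), (74,θ), (74,ι), (74,κ)}
These 16 distinct sets form the basis B.
Close under arbitrary unions to get τ_{X×Y}; counting gives |τ_{X×Y}| = 40.


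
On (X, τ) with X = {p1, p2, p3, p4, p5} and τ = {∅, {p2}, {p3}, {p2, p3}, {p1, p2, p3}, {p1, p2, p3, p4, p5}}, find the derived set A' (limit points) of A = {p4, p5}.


A' = {p4, p5}

For each x ∈ X, list the open sets U ∈ τ with x ∈ U, then check whether U ∩ (A ∖ {x}) ≠ ∅ for every such U.
  x = p1: open {p1, p2, p3} ∋ x has {p1, p2, p3} ∩ (A ∖ {p1}) = ∅, so x is NOT a limit point.
  x = p2: open {p2} ∋ x has {p2} ∩ (A ∖ {p2}) = ∅, so x is NOT a limit point.
  x = p3: open {p3} ∋ x has {p3} ∩ (A ∖ {p3}) = ∅, so x is NOT a limit point.
  x = p4: opens ∋ x are {p1, p2, p3, p4, p5}; each meets A ∖ {p4}, so x IS a limit point.
  x = p5: opens ∋ x are {p1, p2, p3, p4, p5}; each meets A ∖ {p5}, so x IS a limit point.
Collecting: A' = {p4, p5}.


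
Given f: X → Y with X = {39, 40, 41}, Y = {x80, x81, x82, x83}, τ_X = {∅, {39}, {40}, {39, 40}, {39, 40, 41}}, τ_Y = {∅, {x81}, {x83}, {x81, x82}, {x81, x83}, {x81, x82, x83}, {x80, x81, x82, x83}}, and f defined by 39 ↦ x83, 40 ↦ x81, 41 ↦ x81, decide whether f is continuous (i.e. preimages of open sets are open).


f is NOT continuous.

Compute f^{-1}(U) for each U ∈ τ_Y:
  U = ∅: f^{-1}(U) = ∅ ∈ τ_X ✓.
  U = {x81}: f^{-1}(U) = {40, 41} ∉ τ_X ✗.
  U = {x83}: f^{-1}(U) = {39} ∈ τ_X ✓.
  U = {x81, x82}: f^{-1}(U) = {40, 41} ∉ τ_X ✗.
  U = {x81, x83}: f^{-1}(U) = {39, 40, 41} ∈ τ_X ✓.
  U = {x81, x82, x83}: f^{-1}(U) = {39, 40, 41} ∈ τ_X ✓.
  U = {x80, x81, x82, x83}: f^{-1}(U) = {39, 40, 41} ∈ τ_X ✓.
Found U = {x81} with f^{-1}(U) = {40, 41} not in τ_X. Therefore f is NOT continuous.


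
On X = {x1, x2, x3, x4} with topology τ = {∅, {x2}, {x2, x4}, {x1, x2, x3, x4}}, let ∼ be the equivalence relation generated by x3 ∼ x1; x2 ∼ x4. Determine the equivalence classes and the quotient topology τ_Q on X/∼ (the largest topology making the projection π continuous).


X/∼ = {[x1=x3], [x2=x4]}; |τ_Q| = 3.

Equivalence classes: [x1=x3], [x2=x4].
Quotient map π: X → X/∼ sends x1 ↦ [x1=x3], x2 ↦ [x2=x4], x3 ↦ [x1=x3], x4 ↦ [x2=x4].
For each subset V ⊆ X/∼, compute π^{-1}(V) ⊆ X and check whether π^{-1}(V) ∈ τ. V is open in τ_Q iff π^{-1}(V) ∈ τ.
  V = {}: π^{-1}(V) = ∅ ∈ τ ✓.
  V = {[x1=x3]}: π^{-1}(V) = {x1, x3} ∉ τ ✗.
  V = {[x2=x4]}: π^{-1}(V) = {x2, x4} ∈ τ ✓.
  V = {[x1=x3], [x2=x4]}: π^{-1}(V) = {x1, x2, x3, x4} ∈ τ ✓.
Open sets in the quotient: τ_Q = {{}, {[x2=x4]}, {[x1=x3], [x2=x4]}} (3 elements).


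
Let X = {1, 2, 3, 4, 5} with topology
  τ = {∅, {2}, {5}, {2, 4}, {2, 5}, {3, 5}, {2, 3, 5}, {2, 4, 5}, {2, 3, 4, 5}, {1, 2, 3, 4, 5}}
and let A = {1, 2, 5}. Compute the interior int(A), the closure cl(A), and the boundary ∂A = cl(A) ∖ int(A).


int(A) = {2, 5}, cl(A) = {1, 2, 3, 4, 5}, ∂A = {1, 3, 4}.

Closed sets in (X, τ) are complements of opens:
  closed(X, τ) = {∅, {1}, {1, 3}, {1, 4}, {1, 2, 4}, {1, 3, 4}, {1, 3, 5}, {1, 2, 3, 4}, {1, 3, 4, 5}, {1, 2, 3, 4, 5}}.
int(A) = ⋃ {U ∈ τ : U ⊆ A}. Opens contained in A: ∅, {2}, {5}, {2, 5}.
Taking the union of these: int(A) = {2, 5}.
cl(A) = ⋂ {C closed : A ⊆ C}. Closed sets containing A: {1, 2, 3, 4, 5}.
Intersecting these: cl(A) = {1, 2, 3, 4, 5}.
∂A = cl(A) ∖ int(A) = {1, 2, 3, 4, 5} ∖ {2, 5} = {1, 3, 4}.


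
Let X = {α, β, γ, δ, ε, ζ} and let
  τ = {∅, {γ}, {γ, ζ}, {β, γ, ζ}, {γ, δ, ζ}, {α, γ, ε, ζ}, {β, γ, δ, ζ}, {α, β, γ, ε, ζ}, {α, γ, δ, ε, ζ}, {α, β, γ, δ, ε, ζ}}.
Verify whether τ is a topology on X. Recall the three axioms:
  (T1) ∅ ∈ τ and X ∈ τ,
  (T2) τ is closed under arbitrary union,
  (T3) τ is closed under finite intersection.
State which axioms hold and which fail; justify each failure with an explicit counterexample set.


τ IS a topology on X.

Axiom (T1): ∅ ∈ τ? Yes; X ∈ τ? Yes.
Axiom (T2/T3): check pairwise unions and intersections of members of τ.
All pairwise intersections and unions checked — each lies in τ. Therefore τ satisfies (T1), (T2), (T3): it IS a topology on X.


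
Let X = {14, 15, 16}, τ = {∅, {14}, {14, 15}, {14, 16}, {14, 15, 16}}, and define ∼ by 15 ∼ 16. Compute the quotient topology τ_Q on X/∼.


X/∼ = {[14], [15=16]}; |τ_Q| = 3.

Equivalence classes: [14], [15=16].
Quotient map π: X → X/∼ sends 14 ↦ [14], 15 ↦ [15=16], 16 ↦ [15=16].
For each subset V ⊆ X/∼, compute π^{-1}(V) ⊆ X and check whether π^{-1}(V) ∈ τ. V is open in τ_Q iff π^{-1}(V) ∈ τ.
  V = {}: π^{-1}(V) = ∅ ∈ τ ✓.
  V = {[14]}: π^{-1}(V) = {14} ∈ τ ✓.
  V = {[15=16]}: π^{-1}(V) = {15, 16} ∉ τ ✗.
  V = {[14], [15=16]}: π^{-1}(V) = {14, 15, 16} ∈ τ ✓.
Open sets in the quotient: τ_Q = {{}, {[14]}, {[14], [15=16]}} (3 elements).
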